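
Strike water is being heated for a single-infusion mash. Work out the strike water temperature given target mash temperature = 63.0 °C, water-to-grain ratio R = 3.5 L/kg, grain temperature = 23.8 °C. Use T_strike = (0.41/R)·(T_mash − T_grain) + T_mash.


T_strike = (0.41/3.5)·(63.0 − 23.8) + 63.0

67.5920 °C


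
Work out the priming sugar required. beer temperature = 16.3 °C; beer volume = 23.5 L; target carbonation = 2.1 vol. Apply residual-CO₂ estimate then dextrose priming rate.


residual = 14.695·(0.01821 + 0.09011·e^(−0.04·T));  sugar = (target − residual)·4.0·V
residual = 14.695·(0.01821 + 0.09011·e^(−0.04·16.3)) = 0.9575
sugar = (2.1 − 0.9575)·4.0·23.5

107.3959 g


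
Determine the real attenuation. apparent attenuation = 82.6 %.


RA = AA · 0.8192
RA = 82.6 · 0.8192

67.6659 %


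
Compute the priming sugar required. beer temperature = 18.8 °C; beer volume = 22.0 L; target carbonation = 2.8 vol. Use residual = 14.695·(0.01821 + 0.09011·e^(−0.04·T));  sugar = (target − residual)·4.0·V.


residual = 14.695·(0.01821 + 0.09011·e^(−0.04·18.8)) = 0.8918
sugar = (2.8 − 0.8918)·4.0·22.0

167.9182 g


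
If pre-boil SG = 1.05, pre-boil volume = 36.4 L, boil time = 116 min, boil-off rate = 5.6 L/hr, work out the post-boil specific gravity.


V_post = V_pre − rate·(t/60);  SG_post = 1 + (SG_pre−1)·V_pre/V_post
V_post = 36.4 − 5.6·(116/60) = 25.5733
SG_post = 1 + (1.05 − 1)·36.4/25.5733

1.0712


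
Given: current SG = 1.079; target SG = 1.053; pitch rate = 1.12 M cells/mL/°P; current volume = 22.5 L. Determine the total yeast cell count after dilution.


V_w = V·((SG_c−1)/(SG_t−1)−1);  °P = 259 − 259/SG_t;  cells = rate·(V+V_w)·°P
V_w = 22.5·((1.079−1)/(1.053−1)−1) = 11.0377
V_final = 22.5 + 11.0377 = 33.5377
°P = 259 − 259/1.053 = 13.0361
cells = 1.12·33.5377·13.0361

489.6650 billion cells


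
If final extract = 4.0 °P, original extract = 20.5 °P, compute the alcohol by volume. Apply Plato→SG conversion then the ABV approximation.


SG = 259/(259 − P);  ABV = (OG − FG)·131.25
OG = 259/(259 − 20.5) = 1.0860
FG = 259/(259 − 4.0) = 1.0157
ABV = (1.0860 − 1.0157)·131.25

9.2226 % ABV


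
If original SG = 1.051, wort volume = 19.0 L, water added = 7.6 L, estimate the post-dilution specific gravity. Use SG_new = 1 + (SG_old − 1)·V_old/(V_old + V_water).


pts = (1.051 − 1)·1000·19.0/(19.0 + 7.6) = 36.4286
SG_new = 1 + 36.4286/1000

1.0364


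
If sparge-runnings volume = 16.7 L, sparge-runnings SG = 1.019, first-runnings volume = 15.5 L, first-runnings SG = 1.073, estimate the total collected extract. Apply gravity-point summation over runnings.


total = Σ (SG_i − 1)·1000·V_i
first = (1.073 − 1)·1000·15.5 = 1131.5000
sparge = (1.019 − 1)·1000·16.7 = 317.3000
total = 1131.5000 + 317.3000

1448.8000 gravity·L


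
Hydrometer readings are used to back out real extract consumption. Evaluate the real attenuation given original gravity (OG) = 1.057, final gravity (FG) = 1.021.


AA = (OG−FG)/(OG−1)·100;  RA = AA·0.8192
AA = (1.057 − 1.021)/(1.057 − 1)·100 = 63.1579
RA = 63.1579·0.8192

51.7389 %


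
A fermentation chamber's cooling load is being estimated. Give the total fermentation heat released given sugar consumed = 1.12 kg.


Q = m_sugar · 590 kJ/kg
Q = 1.12 · 590

660.8000 kJ


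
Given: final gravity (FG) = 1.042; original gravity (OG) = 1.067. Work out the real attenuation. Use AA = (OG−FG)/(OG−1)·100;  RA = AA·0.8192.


AA = (1.067 − 1.042)/(1.067 − 1)·100 = 37.3134
RA = 37.3134·0.8192

30.5672 %


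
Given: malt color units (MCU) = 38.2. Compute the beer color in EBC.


SRM = 1.4922·MCU^0.6859;  EBC = SRM·1.97
SRM = 1.4922·38.2^0.6859 = 18.1537
EBC = 18.1537·1.97

35.7627 EBC


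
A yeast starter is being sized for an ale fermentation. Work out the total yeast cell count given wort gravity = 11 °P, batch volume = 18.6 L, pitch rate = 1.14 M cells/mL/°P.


cells (billions) = rate · V_L · °P
cells = 1.14 · 18.6 · 11

233.2440 billion cells


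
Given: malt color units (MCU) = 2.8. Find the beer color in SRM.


SRM = 1.4922 · MCU^0.6859
SRM = 1.4922 · 2.8^0.6859

3.0237 SRM


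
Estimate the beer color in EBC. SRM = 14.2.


EBC = SRM · 1.97
EBC = 14.2 · 1.97

27.9740 EBC


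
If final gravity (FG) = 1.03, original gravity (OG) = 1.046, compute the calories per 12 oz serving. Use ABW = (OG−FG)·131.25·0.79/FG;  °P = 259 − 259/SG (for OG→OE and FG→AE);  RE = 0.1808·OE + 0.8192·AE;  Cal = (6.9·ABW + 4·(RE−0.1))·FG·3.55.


ABW = (1.046 − 1.03)·131.25·0.79/1.03 = 1.6107
OE = 259 − 259/1.046 = 11.3901 °P
AE = 259 − 259/1.03 = 7.5437 °P
RE = 0.1808·11.3901 + 0.8192·7.5437 = 8.2391 °P
Cal = (6.9·1.6107 + 4·(8.2391−0.1))·1.03·3.55

159.6799 kcal


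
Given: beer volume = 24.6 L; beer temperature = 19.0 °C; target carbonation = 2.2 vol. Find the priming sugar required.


residual = 14.695·(0.01821 + 0.09011·e^(−0.04·T));  sugar = (target − residual)·4.0·V
residual = 14.695·(0.01821 + 0.09011·e^(−0.04·19.0)) = 0.8869
sugar = (2.2 − 0.8869)·4.0·24.6

129.2126 g


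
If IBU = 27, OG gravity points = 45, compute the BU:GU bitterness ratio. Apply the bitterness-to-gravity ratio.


BU:GU = IBU / OG_points
BU:GU = 27 / 45

0.6000


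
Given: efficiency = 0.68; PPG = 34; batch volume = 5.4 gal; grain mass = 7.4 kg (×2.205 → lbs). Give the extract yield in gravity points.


points = lbs × PPG × eff / vol
lbs = 7.4 × 2.205 = 16.3170
points = 16.3170 × 34 × 0.68 / 5.4

69.8609 points


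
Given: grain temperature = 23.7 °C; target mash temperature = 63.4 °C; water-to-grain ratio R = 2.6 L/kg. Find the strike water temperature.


T_strike = (0.41/R)·(T_mash − T_grain) + T_mash
T_strike = (0.41/2.6)·(63.4 − 23.7) + 63.4

69.6604 °C


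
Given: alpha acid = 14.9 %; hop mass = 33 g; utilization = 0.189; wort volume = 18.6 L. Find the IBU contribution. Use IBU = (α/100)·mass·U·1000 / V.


IBU = (14.9/100)·33·0.189·1000 / 18.6

49.9631 IBU


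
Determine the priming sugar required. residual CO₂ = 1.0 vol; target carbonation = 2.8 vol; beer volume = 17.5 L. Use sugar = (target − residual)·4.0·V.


sugar = (2.8 − 1.0)·4.0·17.5

126.0000 g


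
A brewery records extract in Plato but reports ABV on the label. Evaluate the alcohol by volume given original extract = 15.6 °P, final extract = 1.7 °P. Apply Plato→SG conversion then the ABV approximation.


SG = 259/(259 − P);  ABV = (OG − FG)·131.25
OG = 259/(259 − 15.6) = 1.0641
FG = 259/(259 − 1.7) = 1.0066
ABV = (1.0641 − 1.0066)·131.25

7.5449 % ABV


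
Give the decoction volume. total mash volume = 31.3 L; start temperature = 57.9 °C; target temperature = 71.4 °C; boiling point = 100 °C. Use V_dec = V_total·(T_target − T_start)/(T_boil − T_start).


V_dec = 31.3·(71.4 − 57.9)/(100 − 57.9)

10.0368 L


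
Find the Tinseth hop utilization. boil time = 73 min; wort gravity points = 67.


U = 1.65·0.000125^(GP/1000) · (1 − e^(−0.04·t))/4.15
bigness = 1.65·0.000125^(67/1000) = 0.9036
boil_factor = (1 − e^(−0.04·73))/4.15 = 0.2280
U = 0.9036 · 0.2280

0.2060


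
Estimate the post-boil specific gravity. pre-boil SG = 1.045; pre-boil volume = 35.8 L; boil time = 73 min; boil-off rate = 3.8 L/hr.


V_post = V_pre − rate·(t/60);  SG_post = 1 + (SG_pre−1)·V_pre/V_post
V_post = 35.8 − 3.8·(73/60) = 31.1767
SG_post = 1 + (1.045 − 1)·35.8/31.1767

1.0517


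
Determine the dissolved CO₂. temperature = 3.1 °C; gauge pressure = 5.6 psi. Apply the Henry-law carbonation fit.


vols = (P + 14.695)·(0.01821 + 0.09011·e^(−0.04·T))
vols = (5.6 + 14.695)·(0.01821 + 0.09011·e^(−0.04·3.1))

1.9851 volumes


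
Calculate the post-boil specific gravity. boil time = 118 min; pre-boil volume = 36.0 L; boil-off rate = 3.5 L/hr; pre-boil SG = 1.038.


V_post = V_pre − rate·(t/60);  SG_post = 1 + (SG_pre−1)·V_pre/V_post
V_post = 36.0 − 3.5·(118/60) = 29.1167
SG_post = 1 + (1.038 − 1)·36.0/29.1167

1.0470


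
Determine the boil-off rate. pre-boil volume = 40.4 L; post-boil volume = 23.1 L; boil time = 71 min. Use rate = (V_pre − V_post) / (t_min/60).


rate = (40.4 − 23.1) / (71/60)

14.6197 L/hr


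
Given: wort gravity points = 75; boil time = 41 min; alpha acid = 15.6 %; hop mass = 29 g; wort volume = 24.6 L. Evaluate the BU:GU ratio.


U = 1.65·0.000125^(GP/1000)·(1−e^(−0.04t))/4.15;  IBU = (α/100)·m·U·1000/V;  BU:GU = IBU/GP
U = 1.65·0.000125^(75/1000)·(1−e^(−0.04·41))/4.15 = 0.1633
IBU = (15.6/100)·29·0.1633·1000/24.6 = 30.0357
BU:GU = 30.0357/75

0.4005


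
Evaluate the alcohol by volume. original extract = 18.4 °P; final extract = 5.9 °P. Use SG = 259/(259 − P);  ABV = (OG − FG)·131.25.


OG = 259/(259 − 18.4) = 1.0765
FG = 259/(259 − 5.9) = 1.0233
ABV = (1.0765 − 1.0233)·131.25

6.9778 % ABV


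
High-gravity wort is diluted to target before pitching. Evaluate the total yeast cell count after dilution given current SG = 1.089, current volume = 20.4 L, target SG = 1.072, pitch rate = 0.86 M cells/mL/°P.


V_w = V·((SG_c−1)/(SG_t−1)−1);  °P = 259 − 259/SG_t;  cells = rate·(V+V_w)·°P
V_w = 20.4·((1.089−1)/(1.072−1)−1) = 4.8167
V_final = 20.4 + 4.8167 = 25.2167
°P = 259 − 259/1.072 = 17.3955
cells = 0.86·25.2167·17.3955

377.2451 billion cells


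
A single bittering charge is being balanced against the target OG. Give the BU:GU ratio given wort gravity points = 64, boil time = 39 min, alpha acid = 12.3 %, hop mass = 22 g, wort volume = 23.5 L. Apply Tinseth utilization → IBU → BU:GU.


U = 1.65·0.000125^(GP/1000)·(1−e^(−0.04t))/4.15;  IBU = (α/100)·m·U·1000/V;  BU:GU = IBU/GP
U = 1.65·0.000125^(64/1000)·(1−e^(−0.04·39))/4.15 = 0.1767
IBU = (12.3/100)·22·0.1767·1000/23.5 = 20.3447
BU:GU = 20.3447/64

0.3179


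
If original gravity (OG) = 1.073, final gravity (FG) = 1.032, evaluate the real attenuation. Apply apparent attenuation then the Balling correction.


AA = (OG−FG)/(OG−1)·100;  RA = AA·0.8192
AA = (1.073 − 1.032)/(1.073 − 1)·100 = 56.1644
RA = 56.1644·0.8192

46.0099 %


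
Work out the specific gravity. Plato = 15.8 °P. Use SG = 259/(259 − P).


SG = 259/(259 − 15.8)

1.0650


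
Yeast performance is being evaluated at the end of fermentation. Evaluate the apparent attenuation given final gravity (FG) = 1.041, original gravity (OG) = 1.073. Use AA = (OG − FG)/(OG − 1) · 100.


AA = (1.073 − 1.041)/(1.073 − 1) · 100

43.8356 %


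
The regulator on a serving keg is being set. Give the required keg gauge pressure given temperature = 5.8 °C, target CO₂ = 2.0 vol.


psi = vols/(0.01821 + 0.09011·e^(−0.04·T)) − 14.695
psi = 2.0/(0.01821 + 0.09011·e^(−0.04·5.8)) − 14.695

7.6109 psi


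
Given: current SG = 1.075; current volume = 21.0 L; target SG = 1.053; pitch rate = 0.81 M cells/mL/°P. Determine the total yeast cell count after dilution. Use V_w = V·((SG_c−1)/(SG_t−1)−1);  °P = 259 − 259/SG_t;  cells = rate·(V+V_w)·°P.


V_w = 21.0·((1.075−1)/(1.053−1)−1) = 8.7170
V_final = 21.0 + 8.7170 = 29.7170
°P = 259 − 259/1.053 = 13.0361
cells = 0.81·29.7170·13.0361

313.7885 billion cells


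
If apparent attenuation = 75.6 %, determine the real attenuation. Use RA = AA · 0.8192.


RA = 75.6 · 0.8192

61.9315 %


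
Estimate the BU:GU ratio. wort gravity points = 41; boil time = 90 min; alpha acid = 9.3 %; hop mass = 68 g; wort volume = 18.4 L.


U = 1.65·0.000125^(GP/1000)·(1−e^(−0.04t))/4.15;  IBU = (α/100)·m·U·1000/V;  BU:GU = IBU/GP
U = 1.65·0.000125^(41/1000)·(1−e^(−0.04·90))/4.15 = 0.2675
IBU = (9.3/100)·68·0.2675·1000/18.4 = 91.9500
BU:GU = 91.9500/41

2.2427


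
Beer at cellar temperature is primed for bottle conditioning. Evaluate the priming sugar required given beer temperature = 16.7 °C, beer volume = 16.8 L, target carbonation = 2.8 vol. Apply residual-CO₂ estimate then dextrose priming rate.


residual = 14.695·(0.01821 + 0.09011·e^(−0.04·T));  sugar = (target − residual)·4.0·V
residual = 14.695·(0.01821 + 0.09011·e^(−0.04·16.7)) = 0.9465
sugar = (2.8 − 0.9465)·4.0·16.8

124.5525 g


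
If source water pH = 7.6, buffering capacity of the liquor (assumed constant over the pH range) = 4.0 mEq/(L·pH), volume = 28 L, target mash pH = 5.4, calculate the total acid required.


acid = buffering capacity · (pH_source − pH_target) · V
acid = 4.0 · (7.6 − 5.4) · 28

246.4000 mEq


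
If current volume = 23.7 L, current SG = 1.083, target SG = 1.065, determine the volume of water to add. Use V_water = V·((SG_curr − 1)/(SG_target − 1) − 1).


V_water = 23.7·((1.083 − 1)/(1.065 − 1) − 1)

6.5631 L


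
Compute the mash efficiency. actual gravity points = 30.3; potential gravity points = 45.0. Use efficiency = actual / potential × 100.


efficiency = 30.3 / 45.0 × 100

67.3333 %


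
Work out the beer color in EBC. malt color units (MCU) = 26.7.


SRM = 1.4922·MCU^0.6859;  EBC = SRM·1.97
SRM = 1.4922·26.7^0.6859 = 14.1994
EBC = 14.1994·1.97

27.9729 EBC


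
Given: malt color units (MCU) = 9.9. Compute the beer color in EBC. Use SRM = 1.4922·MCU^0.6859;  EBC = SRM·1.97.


SRM = 1.4922·9.9^0.6859 = 7.1901
EBC = 7.1901·1.97

14.1644 EBC


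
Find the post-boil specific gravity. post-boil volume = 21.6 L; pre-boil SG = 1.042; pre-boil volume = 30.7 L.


SG_post = 1 + (SG_pre − 1)·V_pre/V_post
pts_pre = (1.042 − 1)·1000 = 42.0000
pts_post = 42.0000·30.7/21.6 = 59.6944
SG_post = 1 + 59.6944/1000

1.0597


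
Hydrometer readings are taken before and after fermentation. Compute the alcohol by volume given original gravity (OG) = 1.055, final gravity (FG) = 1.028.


ABV = (OG − FG) · 131.25
ABV = (1.055 − 1.028) · 131.25

3.5437 % ABV


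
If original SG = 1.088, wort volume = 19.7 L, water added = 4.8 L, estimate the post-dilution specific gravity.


SG_new = 1 + (SG_old − 1)·V_old/(V_old + V_water)
pts = (1.088 − 1)·1000·19.7/(19.7 + 4.8) = 70.7592
SG_new = 1 + 70.7592/1000

1.0708


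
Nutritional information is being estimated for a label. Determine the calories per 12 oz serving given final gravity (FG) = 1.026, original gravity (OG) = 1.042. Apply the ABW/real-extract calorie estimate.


ABW = (OG−FG)·131.25·0.79/FG;  °P = 259 − 259/SG (for OG→OE and FG→AE);  RE = 0.1808·OE + 0.8192·AE;  Cal = (6.9·ABW + 4·(RE−0.1))·FG·3.55
ABW = (1.042 − 1.026)·131.25·0.79/1.026 = 1.6170
OE = 259 − 259/1.042 = 10.4395 °P
AE = 259 − 259/1.026 = 6.5634 °P
RE = 0.1808·10.4395 + 0.8192·6.5634 = 7.2642 °P
Cal = (6.9·1.6170 + 4·(7.2642−0.1))·1.026·3.55

145.0134 kcal


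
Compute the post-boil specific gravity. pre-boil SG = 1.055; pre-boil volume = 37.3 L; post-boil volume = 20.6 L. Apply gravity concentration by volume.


SG_post = 1 + (SG_pre − 1)·V_pre/V_post
pts_pre = (1.055 − 1)·1000 = 55.0000
pts_post = 55.0000·37.3/20.6 = 99.5874
SG_post = 1 + 99.5874/1000

1.0996


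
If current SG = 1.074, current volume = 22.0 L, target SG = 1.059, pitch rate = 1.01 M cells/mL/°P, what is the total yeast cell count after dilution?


V_w = V·((SG_c−1)/(SG_t−1)−1);  °P = 259 − 259/SG_t;  cells = rate·(V+V_w)·°P
V_w = 22.0·((1.074−1)/(1.059−1)−1) = 5.5932
V_final = 22.0 + 5.5932 = 27.5932
°P = 259 − 259/1.059 = 14.4297
cells = 1.01·27.5932·14.4297

402.1421 billion cells


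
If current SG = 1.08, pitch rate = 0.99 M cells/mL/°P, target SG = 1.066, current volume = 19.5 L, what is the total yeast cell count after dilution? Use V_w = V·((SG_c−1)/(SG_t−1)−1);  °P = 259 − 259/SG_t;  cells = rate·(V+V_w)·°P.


V_w = 19.5·((1.08−1)/(1.066−1)−1) = 4.1364
V_final = 19.5 + 4.1364 = 23.6364
°P = 259 − 259/1.066 = 16.0356
cells = 0.99·23.6364·16.0356

375.2341 billion cells


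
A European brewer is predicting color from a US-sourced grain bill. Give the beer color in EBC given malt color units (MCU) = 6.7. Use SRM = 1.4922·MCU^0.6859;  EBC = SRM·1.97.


SRM = 1.4922·6.7^0.6859 = 5.5009
EBC = 5.5009·1.97

10.8367 EBC


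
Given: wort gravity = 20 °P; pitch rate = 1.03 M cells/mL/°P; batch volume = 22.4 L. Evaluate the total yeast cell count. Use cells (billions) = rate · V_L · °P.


cells = 1.03 · 22.4 · 20

461.4400 billion cells


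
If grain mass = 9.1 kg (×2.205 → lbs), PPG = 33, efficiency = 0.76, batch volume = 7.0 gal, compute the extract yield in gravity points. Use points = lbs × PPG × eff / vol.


lbs = 9.1 × 2.205 = 20.0655
points = 20.0655 × 33 × 0.76 / 7.0

71.8918 points


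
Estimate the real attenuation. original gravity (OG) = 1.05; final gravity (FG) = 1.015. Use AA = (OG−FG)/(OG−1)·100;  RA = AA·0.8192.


AA = (1.05 − 1.015)/(1.05 − 1)·100 = 70.0000
RA = 70.0000·0.8192

57.3440 %


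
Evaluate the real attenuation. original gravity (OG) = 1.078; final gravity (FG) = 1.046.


AA = (OG−FG)/(OG−1)·100;  RA = AA·0.8192
AA = (1.078 − 1.046)/(1.078 − 1)·100 = 41.0256
RA = 41.0256·0.8192

33.6082 %


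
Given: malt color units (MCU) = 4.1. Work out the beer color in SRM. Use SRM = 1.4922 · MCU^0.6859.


SRM = 1.4922 · 4.1^0.6859

3.9277 SRM


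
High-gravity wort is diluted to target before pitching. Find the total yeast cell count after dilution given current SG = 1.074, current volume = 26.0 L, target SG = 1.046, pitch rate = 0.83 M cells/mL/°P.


V_w = V·((SG_c−1)/(SG_t−1)−1);  °P = 259 − 259/SG_t;  cells = rate·(V+V_w)·°P
V_w = 26.0·((1.074−1)/(1.046−1)−1) = 15.8261
V_final = 26.0 + 15.8261 = 41.8261
°P = 259 − 259/1.046 = 11.3901
cells = 0.83·41.8261·11.3901

395.4133 billion cells


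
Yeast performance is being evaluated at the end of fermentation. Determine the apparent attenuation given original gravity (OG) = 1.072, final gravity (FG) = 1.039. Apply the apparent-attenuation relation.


AA = (OG − FG)/(OG − 1) · 100
AA = (1.072 − 1.039)/(1.072 − 1) · 100

45.8333 %


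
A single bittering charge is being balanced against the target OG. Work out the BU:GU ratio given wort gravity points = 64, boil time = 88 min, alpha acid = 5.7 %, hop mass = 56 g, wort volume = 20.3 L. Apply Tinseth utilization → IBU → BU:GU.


U = 1.65·0.000125^(GP/1000)·(1−e^(−0.04t))/4.15;  IBU = (α/100)·m·U·1000/V;  BU:GU = IBU/GP
U = 1.65·0.000125^(64/1000)·(1−e^(−0.04·88))/4.15 = 0.2171
IBU = (5.7/100)·56·0.2171·1000/20.3 = 34.1315
BU:GU = 34.1315/64

0.5333


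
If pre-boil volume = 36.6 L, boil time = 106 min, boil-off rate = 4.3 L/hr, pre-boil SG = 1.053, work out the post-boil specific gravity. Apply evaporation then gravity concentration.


V_post = V_pre − rate·(t/60);  SG_post = 1 + (SG_pre−1)·V_pre/V_post
V_post = 36.6 − 4.3·(106/60) = 29.0033
SG_post = 1 + (1.053 − 1)·36.6/29.0033

1.0669


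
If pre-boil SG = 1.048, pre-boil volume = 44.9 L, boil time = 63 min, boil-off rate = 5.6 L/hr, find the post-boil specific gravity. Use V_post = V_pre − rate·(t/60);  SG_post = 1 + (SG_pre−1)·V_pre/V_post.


V_post = 44.9 − 5.6·(63/60) = 39.0200
SG_post = 1 + (1.048 − 1)·44.9/39.0200

1.0552


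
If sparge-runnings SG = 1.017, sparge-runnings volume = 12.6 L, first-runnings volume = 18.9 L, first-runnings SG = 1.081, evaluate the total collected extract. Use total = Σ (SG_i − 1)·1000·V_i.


first = (1.081 − 1)·1000·18.9 = 1530.9000
sparge = (1.017 − 1)·1000·12.6 = 214.2000
total = 1530.9000 + 214.2000

1745.1000 gravity·L


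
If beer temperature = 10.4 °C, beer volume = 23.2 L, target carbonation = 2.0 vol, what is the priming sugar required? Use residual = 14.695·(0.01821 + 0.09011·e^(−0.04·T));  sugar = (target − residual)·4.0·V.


residual = 14.695·(0.01821 + 0.09011·e^(−0.04·10.4)) = 1.1411
sugar = (2.0 − 1.1411)·4.0·23.2

79.7038 g


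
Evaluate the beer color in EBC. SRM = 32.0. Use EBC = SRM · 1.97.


EBC = 32.0 · 1.97

63.0400 EBC


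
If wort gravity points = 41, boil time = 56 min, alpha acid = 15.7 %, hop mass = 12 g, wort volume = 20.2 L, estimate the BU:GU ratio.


U = 1.65·0.000125^(GP/1000)·(1−e^(−0.04t))/4.15;  IBU = (α/100)·m·U·1000/V;  BU:GU = IBU/GP
U = 1.65·0.000125^(41/1000)·(1−e^(−0.04·56))/4.15 = 0.2458
IBU = (15.7/100)·12·0.2458·1000/20.2 = 22.9220
BU:GU = 22.9220/41

0.5591


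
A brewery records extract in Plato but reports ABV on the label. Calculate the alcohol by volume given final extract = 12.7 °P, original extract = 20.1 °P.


SG = 259/(259 − P);  ABV = (OG − FG)·131.25
OG = 259/(259 − 20.1) = 1.0841
FG = 259/(259 − 12.7) = 1.0516
ABV = (1.0841 − 1.0516)·131.25

4.2751 % ABV


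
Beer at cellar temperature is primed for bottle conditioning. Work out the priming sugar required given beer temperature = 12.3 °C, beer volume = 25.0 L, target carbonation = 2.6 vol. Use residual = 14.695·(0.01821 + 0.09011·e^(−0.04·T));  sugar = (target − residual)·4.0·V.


residual = 14.695·(0.01821 + 0.09011·e^(−0.04·12.3)) = 1.0772
sugar = (2.6 − 1.0772)·4.0·25.0

152.2806 g


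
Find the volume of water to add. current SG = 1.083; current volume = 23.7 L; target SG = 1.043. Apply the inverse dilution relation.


V_water = V·((SG_curr − 1)/(SG_target − 1) − 1)
V_water = 23.7·((1.083 − 1)/(1.043 − 1) − 1)

22.0465 L


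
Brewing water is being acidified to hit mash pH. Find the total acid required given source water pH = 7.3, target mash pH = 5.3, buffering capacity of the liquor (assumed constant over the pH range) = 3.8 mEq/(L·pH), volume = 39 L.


acid = buffering capacity · (pH_source − pH_target) · V
acid = 3.8 · (7.3 − 5.3) · 39

296.4000 mEq


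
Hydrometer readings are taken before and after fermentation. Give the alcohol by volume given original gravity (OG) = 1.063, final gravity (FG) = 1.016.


ABV = (OG − FG) · 131.25
ABV = (1.063 − 1.016) · 131.25

6.1687 % ABV


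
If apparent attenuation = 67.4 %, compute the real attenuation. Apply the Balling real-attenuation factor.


RA = AA · 0.8192
RA = 67.4 · 0.8192

55.2141 %


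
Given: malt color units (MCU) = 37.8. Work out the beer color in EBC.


SRM = 1.4922·MCU^0.6859;  EBC = SRM·1.97
SRM = 1.4922·37.8^0.6859 = 18.0231
EBC = 18.0231·1.97

35.5054 EBC


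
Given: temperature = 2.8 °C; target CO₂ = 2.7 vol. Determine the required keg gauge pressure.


psi = vols/(0.01821 + 0.09011·e^(−0.04·T)) − 14.695
psi = 2.7/(0.01821 + 0.09011·e^(−0.04·2.8)) − 14.695

12.6406 psi


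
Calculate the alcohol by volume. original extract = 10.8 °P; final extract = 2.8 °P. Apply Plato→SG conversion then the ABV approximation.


SG = 259/(259 − P);  ABV = (OG − FG)·131.25
OG = 259/(259 − 10.8) = 1.0435
FG = 259/(259 − 2.8) = 1.0109
ABV = (1.0435 − 1.0109)·131.25

4.2767 % ABV


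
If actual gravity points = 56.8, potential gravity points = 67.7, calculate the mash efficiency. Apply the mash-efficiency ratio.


efficiency = actual / potential × 100
efficiency = 56.8 / 67.7 × 100

83.8996 %


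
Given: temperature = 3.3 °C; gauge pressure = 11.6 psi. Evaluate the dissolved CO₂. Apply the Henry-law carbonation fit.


vols = (P + 14.695)·(0.01821 + 0.09011·e^(−0.04·T))
vols = (11.6 + 14.695)·(0.01821 + 0.09011·e^(−0.04·3.3))

2.5553 volumes


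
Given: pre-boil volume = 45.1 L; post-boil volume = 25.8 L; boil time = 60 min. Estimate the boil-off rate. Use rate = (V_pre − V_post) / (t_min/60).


rate = (45.1 − 25.8) / (60/60)

19.3000 L/hr


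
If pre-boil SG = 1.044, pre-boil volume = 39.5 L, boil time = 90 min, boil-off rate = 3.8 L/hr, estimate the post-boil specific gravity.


V_post = V_pre − rate·(t/60);  SG_post = 1 + (SG_pre−1)·V_pre/V_post
V_post = 39.5 − 3.8·(90/60) = 33.8000
SG_post = 1 + (1.044 − 1)·39.5/33.8000

1.0514


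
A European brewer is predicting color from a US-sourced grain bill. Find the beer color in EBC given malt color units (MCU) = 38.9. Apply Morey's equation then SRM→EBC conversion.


SRM = 1.4922·MCU^0.6859;  EBC = SRM·1.97
SRM = 1.4922·38.9^0.6859 = 18.3812
EBC = 18.3812·1.97

36.2109 EBC


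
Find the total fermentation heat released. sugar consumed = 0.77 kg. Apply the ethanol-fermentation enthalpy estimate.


Q = m_sugar · 590 kJ/kg
Q = 0.77 · 590

454.3000 kJ


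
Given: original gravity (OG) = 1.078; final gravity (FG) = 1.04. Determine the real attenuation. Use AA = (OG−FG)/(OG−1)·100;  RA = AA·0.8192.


AA = (1.078 − 1.04)/(1.078 − 1)·100 = 48.7179
RA = 48.7179·0.8192

39.9097 %


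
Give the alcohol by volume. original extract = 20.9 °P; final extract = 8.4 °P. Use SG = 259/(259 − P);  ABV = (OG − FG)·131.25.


OG = 259/(259 − 20.9) = 1.0878
FG = 259/(259 − 8.4) = 1.0335
ABV = (1.0878 − 1.0335)·131.25

7.1215 % ABV


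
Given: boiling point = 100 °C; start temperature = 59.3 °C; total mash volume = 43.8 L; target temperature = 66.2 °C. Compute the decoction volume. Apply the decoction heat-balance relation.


V_dec = V_total·(T_target − T_start)/(T_boil − T_start)
V_dec = 43.8·(66.2 − 59.3)/(100 − 59.3)

7.4256 L


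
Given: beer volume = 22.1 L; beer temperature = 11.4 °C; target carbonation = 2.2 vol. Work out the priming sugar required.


residual = 14.695·(0.01821 + 0.09011·e^(−0.04·T));  sugar = (target − residual)·4.0·V
residual = 14.695·(0.01821 + 0.09011·e^(−0.04·11.4)) = 1.1069
sugar = (2.2 − 1.1069)·4.0·22.1

96.6326 g


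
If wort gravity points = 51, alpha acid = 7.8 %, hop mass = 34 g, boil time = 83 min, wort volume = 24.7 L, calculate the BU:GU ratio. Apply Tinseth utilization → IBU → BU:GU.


U = 1.65·0.000125^(GP/1000)·(1−e^(−0.04t))/4.15;  IBU = (α/100)·m·U·1000/V;  BU:GU = IBU/GP
U = 1.65·0.000125^(51/1000)·(1−e^(−0.04·83))/4.15 = 0.2423
IBU = (7.8/100)·34·0.2423·1000/24.7 = 26.0173
BU:GU = 26.0173/51

0.5101


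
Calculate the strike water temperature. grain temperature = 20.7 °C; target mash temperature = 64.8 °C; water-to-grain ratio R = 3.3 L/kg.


T_strike = (0.41/R)·(T_mash − T_grain) + T_mash
T_strike = (0.41/3.3)·(64.8 − 20.7) + 64.8

70.2791 °C


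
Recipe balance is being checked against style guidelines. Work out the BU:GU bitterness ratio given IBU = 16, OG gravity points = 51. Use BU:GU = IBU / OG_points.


BU:GU = 16 / 51

0.3137


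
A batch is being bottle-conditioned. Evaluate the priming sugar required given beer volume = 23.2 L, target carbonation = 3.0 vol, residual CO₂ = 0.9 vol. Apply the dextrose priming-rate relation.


sugar = (target − residual)·4.0·V
sugar = (3.0 − 0.9)·4.0·23.2

194.8800 g


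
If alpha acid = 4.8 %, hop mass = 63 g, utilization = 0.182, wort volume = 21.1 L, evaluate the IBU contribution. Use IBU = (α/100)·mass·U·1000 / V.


IBU = (4.8/100)·63·0.182·1000 / 21.1

26.0838 IBU


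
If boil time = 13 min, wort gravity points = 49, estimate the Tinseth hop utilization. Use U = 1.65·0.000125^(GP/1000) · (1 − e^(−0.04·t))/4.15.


bigness = 1.65·0.000125^(49/1000) = 1.0623
boil_factor = (1 − e^(−0.04·13))/4.15 = 0.0977
U = 1.0623 · 0.0977

0.1038


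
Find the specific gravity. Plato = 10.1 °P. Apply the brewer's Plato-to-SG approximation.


SG = 259/(259 − P)
SG = 259/(259 − 10.1)

1.0406


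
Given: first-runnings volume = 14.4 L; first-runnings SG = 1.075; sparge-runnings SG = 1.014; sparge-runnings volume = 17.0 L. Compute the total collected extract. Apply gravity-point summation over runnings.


total = Σ (SG_i − 1)·1000·V_i
first = (1.075 − 1)·1000·14.4 = 1080.0000
sparge = (1.014 − 1)·1000·17.0 = 238.0000
total = 1080.0000 + 238.0000

1318.0000 gravity·L


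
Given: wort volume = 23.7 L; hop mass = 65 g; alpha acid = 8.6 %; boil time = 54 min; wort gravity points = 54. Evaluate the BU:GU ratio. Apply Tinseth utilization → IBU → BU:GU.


U = 1.65·0.000125^(GP/1000)·(1−e^(−0.04t))/4.15;  IBU = (α/100)·m·U·1000/V;  BU:GU = IBU/GP
U = 1.65·0.000125^(54/1000)·(1−e^(−0.04·54))/4.15 = 0.2165
IBU = (8.6/100)·65·0.2165·1000/23.7 = 51.0642
BU:GU = 51.0642/54

0.9456


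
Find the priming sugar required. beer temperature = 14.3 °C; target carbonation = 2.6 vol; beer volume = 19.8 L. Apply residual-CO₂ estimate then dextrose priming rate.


residual = 14.695·(0.01821 + 0.09011·e^(−0.04·T));  sugar = (target − residual)·4.0·V
residual = 14.695·(0.01821 + 0.09011·e^(−0.04·14.3)) = 1.0149
sugar = (2.6 − 1.0149)·4.0·19.8

125.5360 g


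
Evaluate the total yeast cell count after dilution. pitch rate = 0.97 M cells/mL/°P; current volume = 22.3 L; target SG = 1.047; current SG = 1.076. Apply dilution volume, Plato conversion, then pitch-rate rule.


V_w = V·((SG_c−1)/(SG_t−1)−1);  °P = 259 − 259/SG_t;  cells = rate·(V+V_w)·°P
V_w = 22.3·((1.076−1)/(1.047−1)−1) = 13.7596
V_final = 22.3 + 13.7596 = 36.0596
°P = 259 − 259/1.047 = 11.6266
cells = 0.97·36.0596·11.6266

406.6711 billion cells


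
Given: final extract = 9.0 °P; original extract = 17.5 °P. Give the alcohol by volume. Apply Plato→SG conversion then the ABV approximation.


SG = 259/(259 − P);  ABV = (OG − FG)·131.25
OG = 259/(259 − 17.5) = 1.0725
FG = 259/(259 − 9.0) = 1.0360
ABV = (1.0725 − 1.0360)·131.25

4.7859 % ABV


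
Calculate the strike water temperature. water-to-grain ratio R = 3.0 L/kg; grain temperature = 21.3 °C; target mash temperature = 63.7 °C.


T_strike = (0.41/R)·(T_mash − T_grain) + T_mash
T_strike = (0.41/3.0)·(63.7 − 21.3) + 63.7

69.4947 °C


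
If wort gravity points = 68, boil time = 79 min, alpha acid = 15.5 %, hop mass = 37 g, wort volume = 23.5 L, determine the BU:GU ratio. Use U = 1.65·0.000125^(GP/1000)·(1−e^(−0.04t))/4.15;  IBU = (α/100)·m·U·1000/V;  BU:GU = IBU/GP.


U = 1.65·0.000125^(68/1000)·(1−e^(−0.04·79))/4.15 = 0.2066
IBU = (15.5/100)·37·0.2066·1000/23.5 = 50.4271
BU:GU = 50.4271/68

0.7416


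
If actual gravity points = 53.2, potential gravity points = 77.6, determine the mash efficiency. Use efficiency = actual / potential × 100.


efficiency = 53.2 / 77.6 × 100

68.5567 %


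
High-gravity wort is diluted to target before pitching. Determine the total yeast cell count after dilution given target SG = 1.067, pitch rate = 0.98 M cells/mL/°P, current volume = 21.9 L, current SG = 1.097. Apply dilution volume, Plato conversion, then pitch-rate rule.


V_w = V·((SG_c−1)/(SG_t−1)−1);  °P = 259 − 259/SG_t;  cells = rate·(V+V_w)·°P
V_w = 21.9·((1.097−1)/(1.067−1)−1) = 9.8060
V_final = 21.9 + 9.8060 = 31.7060
°P = 259 − 259/1.067 = 16.2634
cells = 0.98·31.7060·16.2634

505.3325 billion cells


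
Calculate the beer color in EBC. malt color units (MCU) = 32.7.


SRM = 1.4922·MCU^0.6859;  EBC = SRM·1.97
SRM = 1.4922·32.7^0.6859 = 16.3176
EBC = 16.3176·1.97

32.1456 EBC


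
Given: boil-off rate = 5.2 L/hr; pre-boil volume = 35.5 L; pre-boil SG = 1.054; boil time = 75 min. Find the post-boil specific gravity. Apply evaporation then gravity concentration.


V_post = V_pre − rate·(t/60);  SG_post = 1 + (SG_pre−1)·V_pre/V_post
V_post = 35.5 − 5.2·(75/60) = 29.0000
SG_post = 1 + (1.054 − 1)·35.5/29.0000

1.0661


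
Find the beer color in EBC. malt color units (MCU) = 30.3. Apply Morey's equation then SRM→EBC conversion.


SRM = 1.4922·MCU^0.6859;  EBC = SRM·1.97
SRM = 1.4922·30.3^0.6859 = 15.4863
EBC = 15.4863·1.97

30.5081 EBC


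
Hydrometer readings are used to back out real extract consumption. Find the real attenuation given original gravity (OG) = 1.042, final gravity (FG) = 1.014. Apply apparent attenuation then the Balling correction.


AA = (OG−FG)/(OG−1)·100;  RA = AA·0.8192
AA = (1.042 − 1.014)/(1.042 − 1)·100 = 66.6667
RA = 66.6667·0.8192

54.6133 %


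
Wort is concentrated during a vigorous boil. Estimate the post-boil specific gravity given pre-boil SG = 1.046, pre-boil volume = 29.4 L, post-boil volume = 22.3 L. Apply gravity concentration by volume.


SG_post = 1 + (SG_pre − 1)·V_pre/V_post
pts_pre = (1.046 − 1)·1000 = 46.0000
pts_post = 46.0000·29.4/22.3 = 60.6457
SG_post = 1 + 60.6457/1000

1.0606


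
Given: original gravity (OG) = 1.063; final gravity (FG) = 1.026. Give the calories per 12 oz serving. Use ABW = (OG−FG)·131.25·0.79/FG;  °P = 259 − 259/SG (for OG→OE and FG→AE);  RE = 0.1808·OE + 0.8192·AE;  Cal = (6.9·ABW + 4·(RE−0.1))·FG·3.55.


ABW = (1.063 − 1.026)·131.25·0.79/1.026 = 3.7392
OE = 259 − 259/1.063 = 15.3500 °P
AE = 259 − 259/1.026 = 6.5634 °P
RE = 0.1808·15.3500 + 0.8192·6.5634 = 8.1520 °P
Cal = (6.9·3.7392 + 4·(8.1520−0.1))·1.026·3.55

211.2843 kcal


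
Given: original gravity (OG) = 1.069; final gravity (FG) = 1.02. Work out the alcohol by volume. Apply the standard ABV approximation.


ABV = (OG − FG) · 131.25
ABV = (1.069 − 1.02) · 131.25

6.4312 % ABV


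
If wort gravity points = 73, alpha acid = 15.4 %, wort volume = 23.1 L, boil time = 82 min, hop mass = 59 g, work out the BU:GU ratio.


U = 1.65·0.000125^(GP/1000)·(1−e^(−0.04t))/4.15;  IBU = (α/100)·m·U·1000/V;  BU:GU = IBU/GP
U = 1.65·0.000125^(73/1000)·(1−e^(−0.04·82))/4.15 = 0.1985
IBU = (15.4/100)·59·0.1985·1000/23.1 = 78.0933
BU:GU = 78.0933/73

1.0698


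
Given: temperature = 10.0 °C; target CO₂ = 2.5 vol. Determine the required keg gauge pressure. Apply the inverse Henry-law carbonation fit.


psi = vols/(0.01821 + 0.09011·e^(−0.04·T)) − 14.695
psi = 2.5/(0.01821 + 0.09011·e^(−0.04·10.0)) − 14.695

17.1065 psi


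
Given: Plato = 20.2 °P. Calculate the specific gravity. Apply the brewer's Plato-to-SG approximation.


SG = 259/(259 − P)
SG = 259/(259 − 20.2)

1.0846


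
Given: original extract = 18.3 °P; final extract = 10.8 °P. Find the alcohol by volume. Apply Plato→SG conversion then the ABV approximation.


SG = 259/(259 − P);  ABV = (OG − FG)·131.25
OG = 259/(259 − 18.3) = 1.0760
FG = 259/(259 − 10.8) = 1.0435
ABV = (1.0760 − 1.0435)·131.25

4.2676 % ABV


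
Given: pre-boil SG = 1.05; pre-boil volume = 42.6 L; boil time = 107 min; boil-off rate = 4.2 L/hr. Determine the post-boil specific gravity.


V_post = V_pre − rate·(t/60);  SG_post = 1 + (SG_pre−1)·V_pre/V_post
V_post = 42.6 − 4.2·(107/60) = 35.1100
SG_post = 1 + (1.05 − 1)·42.6/35.1100

1.0607


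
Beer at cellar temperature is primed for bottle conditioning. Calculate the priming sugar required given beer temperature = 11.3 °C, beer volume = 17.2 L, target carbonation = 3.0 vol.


residual = 14.695·(0.01821 + 0.09011·e^(−0.04·T));  sugar = (target − residual)·4.0·V
residual = 14.695·(0.01821 + 0.09011·e^(−0.04·11.3)) = 1.1102
sugar = (3.0 − 1.1102)·4.0·17.2

130.0158 g


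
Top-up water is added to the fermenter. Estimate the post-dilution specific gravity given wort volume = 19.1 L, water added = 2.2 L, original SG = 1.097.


SG_new = 1 + (SG_old − 1)·V_old/(V_old + V_water)
pts = (1.097 − 1)·1000·19.1/(19.1 + 2.2) = 86.9812
SG_new = 1 + 86.9812/1000

1.0870


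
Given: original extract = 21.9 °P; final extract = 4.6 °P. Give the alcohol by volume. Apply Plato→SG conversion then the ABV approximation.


SG = 259/(259 − P);  ABV = (OG − FG)·131.25
OG = 259/(259 − 21.9) = 1.0924
FG = 259/(259 − 4.6) = 1.0181
ABV = (1.0924 − 1.0181)·131.25

9.7498 % ABV


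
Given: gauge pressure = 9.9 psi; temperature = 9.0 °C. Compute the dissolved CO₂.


vols = (P + 14.695)·(0.01821 + 0.09011·e^(−0.04·T))
vols = (9.9 + 14.695)·(0.01821 + 0.09011·e^(−0.04·9.0))

1.9941 volumes


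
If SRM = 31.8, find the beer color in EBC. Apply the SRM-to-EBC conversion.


EBC = SRM · 1.97
EBC = 31.8 · 1.97

62.6460 EBC


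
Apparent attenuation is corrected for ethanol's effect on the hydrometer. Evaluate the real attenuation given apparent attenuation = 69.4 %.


RA = AA · 0.8192
RA = 69.4 · 0.8192

56.8525 %


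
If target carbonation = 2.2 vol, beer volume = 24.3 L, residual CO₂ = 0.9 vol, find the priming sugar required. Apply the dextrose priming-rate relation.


sugar = (target − residual)·4.0·V
sugar = (2.2 − 0.9)·4.0·24.3

126.3600 g


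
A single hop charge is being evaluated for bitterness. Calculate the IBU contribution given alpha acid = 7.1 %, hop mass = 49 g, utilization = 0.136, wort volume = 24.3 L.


IBU = (α/100)·mass·U·1000 / V
IBU = (7.1/100)·49·0.136·1000 / 24.3

19.4709 IBU


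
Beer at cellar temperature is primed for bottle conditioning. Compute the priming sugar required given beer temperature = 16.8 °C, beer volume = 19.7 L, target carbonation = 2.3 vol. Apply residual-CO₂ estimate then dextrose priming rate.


residual = 14.695·(0.01821 + 0.09011·e^(−0.04·T));  sugar = (target − residual)·4.0·V
residual = 14.695·(0.01821 + 0.09011·e^(−0.04·16.8)) = 0.9438
sugar = (2.3 − 0.9438)·4.0·19.7

106.8662 g


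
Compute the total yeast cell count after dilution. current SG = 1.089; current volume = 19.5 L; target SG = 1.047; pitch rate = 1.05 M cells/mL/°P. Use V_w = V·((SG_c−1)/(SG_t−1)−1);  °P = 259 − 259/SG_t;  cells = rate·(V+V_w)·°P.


V_w = 19.5·((1.089−1)/(1.047−1)−1) = 17.4255
V_final = 19.5 + 17.4255 = 36.9255
°P = 259 − 259/1.047 = 11.6266
cells = 1.05·36.9255·11.6266

450.7824 billion cells


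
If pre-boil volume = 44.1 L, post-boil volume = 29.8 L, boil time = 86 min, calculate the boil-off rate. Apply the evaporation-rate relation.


rate = (V_pre − V_post) / (t_min/60)
rate = (44.1 − 29.8) / (86/60)

9.9767 L/hr


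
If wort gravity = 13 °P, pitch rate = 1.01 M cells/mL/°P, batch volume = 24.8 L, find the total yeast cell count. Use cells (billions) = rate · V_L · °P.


cells = 1.01 · 24.8 · 13

325.6240 billion cells


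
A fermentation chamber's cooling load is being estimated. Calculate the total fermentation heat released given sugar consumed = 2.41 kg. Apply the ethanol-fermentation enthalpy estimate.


Q = m_sugar · 590 kJ/kg
Q = 2.41 · 590

1421.9000 kJ


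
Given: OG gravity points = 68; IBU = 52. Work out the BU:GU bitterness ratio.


BU:GU = IBU / OG_points
BU:GU = 52 / 68

0.7647


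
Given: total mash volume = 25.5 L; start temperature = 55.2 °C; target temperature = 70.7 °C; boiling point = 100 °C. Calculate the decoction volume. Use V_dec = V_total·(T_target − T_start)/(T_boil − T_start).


V_dec = 25.5·(70.7 − 55.2)/(100 − 55.2)

8.8225 L


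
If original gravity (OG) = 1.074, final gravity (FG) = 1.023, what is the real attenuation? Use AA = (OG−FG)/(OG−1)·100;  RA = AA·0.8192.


AA = (1.074 − 1.023)/(1.074 − 1)·100 = 68.9189
RA = 68.9189·0.8192

56.4584 %


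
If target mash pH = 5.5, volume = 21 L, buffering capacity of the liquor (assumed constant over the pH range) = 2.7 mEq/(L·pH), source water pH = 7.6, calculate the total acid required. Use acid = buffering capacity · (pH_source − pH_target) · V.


acid = 2.7 · (7.6 − 5.5) · 21

119.0700 mEq


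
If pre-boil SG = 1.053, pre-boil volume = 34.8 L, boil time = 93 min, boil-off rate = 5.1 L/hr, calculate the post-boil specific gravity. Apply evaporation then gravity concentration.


V_post = V_pre − rate·(t/60);  SG_post = 1 + (SG_pre−1)·V_pre/V_post
V_post = 34.8 − 5.1·(93/60) = 26.8950
SG_post = 1 + (1.053 − 1)·34.8/26.8950

1.0686
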